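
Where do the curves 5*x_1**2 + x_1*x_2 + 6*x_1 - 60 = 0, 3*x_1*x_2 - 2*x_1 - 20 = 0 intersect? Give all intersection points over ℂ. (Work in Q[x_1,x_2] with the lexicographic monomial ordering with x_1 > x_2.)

{(-4, -1), (8/3, 19/6)}

Compute a lex Gröbner basis by Buchberger's algorithm.
f_1 = 5*x_1**2 + x_1*x_2 + 6*x_1 - 60, LT = x_1**2.
f_2 = 3*x_1*x_2 - 2*x_1 - 20, LT = x_1*x_2.

S(f_1,f_2): lcm = x_1**2*x_2. S = 2/3*x_1**2 + 1/5*x_1*x_2**2 + 6/5*x_1*x_2 + 20/3*x_1 - 12*x_2.
  reduce S modulo (f_1, f_2):
  remainder 20/3*x_1 - 32/3*x_2 + 16 ≠ 0; add h_3 = 20/3*x_1 - 32/3*x_2 + 16 to the basis.

S(f_2,h_3): lcm = x_1*x_2. S = -2/3*x_1 + 8/5*x_2**2 - 12/5*x_2 - 20/3.
  reduce S modulo (f_1, f_2, h_3):
  remainder 8/5*x_2**2 - 52/15*x_2 - 76/15 ≠ 0; add h_4 = 8/5*x_2**2 - 52/15*x_2 - 76/15 to the basis.

The other S-polynomials (S(f_1,h_3), S(f_1,h_4), S(f_2,h_4), S(h_3,h_4)) all reduce to 0 modulo the current basis, so we have a Gröbner basis.
Inter-reduce: drop elements whose leading term is divisible by another's, tail-reduce, and make monic.
Reduced Gröbner basis: {x_1 - 8/5*x_2 + 12/5, x_2**2 - 13/6*x_2 - 19/6}.

From the last basis element, x_2**2 - 13/6*x_2 - 19/6 = 0, so x_2 takes values in {-1, 19/6}. Each choice, substituted upward through the basis, yields the corresponding point(s) of the solution set.
  x_2 = -1: the earlier basis element becomes x_1 + 4 = 0, giving x_1 = -4 — point (-4, -1).
  x_2 = 19/6: the earlier basis element becomes x_1 - 8/3 = 0, giving x_1 = 8/3 — point (8/3, 19/6).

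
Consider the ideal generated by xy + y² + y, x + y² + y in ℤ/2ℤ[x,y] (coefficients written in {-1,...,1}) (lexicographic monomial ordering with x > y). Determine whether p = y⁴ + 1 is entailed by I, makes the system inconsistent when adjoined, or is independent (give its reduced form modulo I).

y⁴ + 1 is independent of I; its normal form modulo I is y² + 1.

First compute the reduced Gröbner basis of I by Buchberger's algorithm.
f_1 = xy + y² + y, LT = xy.
f_2 = x + y² + y, LT = x.

S(f_1,f_2): lcm = xy. S = y³ + y.
  reduce S modulo (f_1, f_2):
  remainder y³ + y ≠ 0; add h_3 = y³ + y to the basis.

The other S-polynomials (S(f_1,h_3), S(f_2,h_3)) all reduce to 0 modulo the current basis, so we have a Gröbner basis.
Inter-reduce: drop elements whose leading term is divisible by another's, tail-reduce, and make monic.
Reduced Gröbner basis: {x + y² + y, y³ + y}.
Label its elements g_1 = x + y² + y, g_2 = y³ + y.

Reduce p = y⁴ + 1 modulo G:
  leading term y⁴: subtract (y)·g_2 from y⁴ + 1 → y² + 1
  leading term y²: no divisor's leading term divides it; move y² to the remainder.
  leading term 1: no divisor's leading term divides it; move 1 to the remainder.
  normal form = y² + 1.
The normal form is nonzero, so p ∉ I. Since p minus its normal form lies in I, I + (p) = I + (r) where r = y² + 1; decide whether this ideal is the whole ring.
Run Buchberger on G together with r (pairs among the g_i already reduce to 0 since G is a Gröbner basis):
g_1 = x + y² + y, LT = x.
g_2 = y³ + y, LT = y³.
r = y² + 1, LT = y².

The S-polynomials (S(g_1,g_2), S(g_1,r), S(g_2,r)) all reduce to 0 modulo the current basis, so we have a Gröbner basis.
Inter-reduce: drop elements whose leading term is divisible by another's, tail-reduce, and make monic.
Reduced Gröbner basis: {x + y + 1, y² + 1}.
The reduced Gröbner basis of I + (p) is {x + y + 1, y² + 1} ≠ {1}, a proper ideal, so the enlarged system stays consistent: p is independent of I, with normal form y² + 1.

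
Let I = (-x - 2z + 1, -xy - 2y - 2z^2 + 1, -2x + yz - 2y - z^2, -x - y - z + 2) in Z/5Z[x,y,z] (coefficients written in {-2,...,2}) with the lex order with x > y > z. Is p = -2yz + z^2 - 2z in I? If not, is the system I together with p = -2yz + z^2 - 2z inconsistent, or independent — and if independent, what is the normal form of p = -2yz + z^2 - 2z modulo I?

Adjoining -2yz + z^2 - 2z makes the ideal the whole ring: the system is inconsistent.

First compute the reduced Gröbner basis of I by Buchberger's algorithm.
f_1 = -x - 2z + 1, LT = x.
f_2 = -xy - 2y - 2z^2 + 1, LT = xy.
f_3 = -2x + yz - 2y - z^2, LT = x.
f_4 = -x - y - z + 2, LT = x.

S(f_1,f_2): lcm = xy. S = 2yz + 2y - 2z^2 + 1.
  leading term yz: no divisor's leading term divides it; move 2yz to the remainder.
  leading term y: no divisor's leading term divides it; move 2y to the remainder.
  leading term z^2: no divisor's leading term divides it; move -2z^2 to the remainder.
  leading term 1: no divisor's leading term divides it; move 1 to the remainder.
  remainder 2yz + 2y - 2z^2 + 1 ≠ 0; add h_5 = 2yz + 2y - 2z^2 + 1 to the basis.

S(f_1,f_3): lcm = x. S = -2yz - y + 2z^2 + 2z - 1.
  leading term yz: subtract (-1)·h_5 from -2yz - y + 2z^2 + 2z - 1 → y + 2z
  leading term y: no divisor's leading term divides it; move y to the remainder.
  leading term z: no divisor's leading term divides it; move 2z to the remainder.
  remainder y + 2z ≠ 0; add h_6 = y + 2z to the basis.

S(f_1,f_4): lcm = x. S = -y + z + 1.
  leading term y: subtract (-1)·h_6 from -y + z + 1 → -2z + 1
  leading term z: no divisor's leading term divides it; move -2z to the remainder.
  leading term 1: no divisor's leading term divides it; move 1 to the remainder.
  remainder -2z + 1 ≠ 0; add h_7 = -2z + 1 to the basis.

S(f_2,f_3): lcm = xy. S = -2y^2z - y^2 + 2yz^2 + 2y + 2z^2 - 1.
  leading term y^2z: subtract (-y)·h_5 from -2y^2z - y^2 + 2yz^2 + 2y + 2z^2 - 1 → y^2 - 2y + 2z^2 - 1
  leading term y^2: subtract (y)·h_6 from y^2 - 2y + 2z^2 - 1 → -2yz - 2y + 2z^2 - 1
  leading term yz: subtract (-1)·h_5 from -2yz - 2y + 2z^2 - 1 → 0
  remainder 0.

S(f_2,f_4): lcm = xy. S = -y^2 - yz - y + 2z^2 - 1.
  leading term y^2: subtract (-y)·h_6 from -y^2 - yz - y + 2z^2 - 1 → yz - y + 2z^2 - 1
  leading term yz: subtract (-2)·h_5 from yz - y + 2z^2 - 1 → -2y - 2z^2 + 1
  leading term y: subtract (-2)·h_6 from -2y - 2z^2 + 1 → -2z^2 - z + 1
  leading term z^2: subtract (z)·h_7 from -2z^2 - z + 1 → -2z + 1
  leading term z: subtract (1)·h_7 from -2z + 1 → 0
  remainder 0.

S(f_3,f_4): lcm = x. S = 2yz - 2z^2 - z + 2.
  leading term yz: subtract (1)·h_5 from 2yz - 2z^2 - z + 2 → -2y - z + 1
  leading term y: subtract (-2)·h_6 from -2y - z + 1 → -2z + 1
  leading term z: subtract (1)·h_7 from -2z + 1 → 0
  remainder 0.

S(f_1,h_5): leading monomials are coprime, so the S-polynomial reduces to 0 (Buchberger's first criterion).
S(f_2,h_5): lcm = xyz. S = -xy + xz^2 + 2x + 2yz + 2z^3 - z.
  leading term xy: subtract (y)·f_1 from -xy + xz^2 + 2x + 2yz + 2z^3 - z → xz^2 + 2x - yz - y + 2z^3 - z
  leading term xz^2: subtract (-z^2)·f_1 from xz^2 + 2x - yz - y + 2z^3 - z → 2x - yz - y + z^2 - z
  leading term x: subtract (-2)·f_1 from 2x - yz - y + z^2 - z → -yz - y + z^2 + 2
  leading term yz: subtract (2)·h_5 from -yz - y + z^2 + 2 → 0
  remainder 0.

S(f_3,h_5): leading monomials are coprime, so the S-polynomial reduces to 0 (Buchberger's first criterion).
S(f_4,h_5): leading monomials are coprime, so the S-polynomial reduces to 0 (Buchberger's first criterion).
S(f_1,h_6): leading monomials are coprime, so the S-polynomial reduces to 0 (Buchberger's first criterion).
S(f_2,h_6): lcm = xy. S = -2xz + 2y + 2z^2 - 1.
  leading term xz: subtract (2z)·f_1 from -2xz + 2y + 2z^2 - 1 → 2y + z^2 - 2z - 1
  leading term y: subtract (2)·h_6 from 2y + z^2 - 2z - 1 → z^2 - z - 1
  leading term z^2: subtract (2z)·h_7 from z^2 - z - 1 → 2z - 1
  leading term z: subtract (-1)·h_7 from 2z - 1 → 0
  remainder 0.

S(f_3,h_6): leading monomials are coprime, so the S-polynomial reduces to 0 (Buchberger's first criterion).
S(f_4,h_6): leading monomials are coprime, so the S-polynomial reduces to 0 (Buchberger's first criterion).
S(h_5,h_6): lcm = yz. S = y + 2z^2 - 2.
  leading term y: subtract (1)·h_6 from y + 2z^2 - 2 → 2z^2 - 2z - 2
  leading term z^2: subtract (-z)·h_7 from 2z^2 - 2z - 2 → -z - 2
  leading term z: subtract (-2)·h_7 from -z - 2 → 0
  remainder 0.

S(f_1,h_7): leading monomials are coprime, so the S-polynomial reduces to 0 (Buchberger's first criterion).
S(f_2,h_7): leading monomials are coprime, so the S-polynomial reduces to 0 (Buchberger's first criterion).
S(f_3,h_7): leading monomials are coprime, so the S-polynomial reduces to 0 (Buchberger's first criterion).
S(f_4,h_7): leading monomials are coprime, so the S-polynomial reduces to 0 (Buchberger's first criterion).
S(h_5,h_7): lcm = yz. S = -y - z^2 - 2.
  leading term y: subtract (-1)·h_6 from -y - z^2 - 2 → -z^2 + 2z - 2
  leading term z^2: subtract (-2z)·h_7 from -z^2 + 2z - 2 → -z - 2
  leading term z: subtract (-2)·h_7 from -z - 2 → 0
  remainder 0.

S(h_6,h_7): leading monomials are coprime, so the S-polynomial reduces to 0 (Buchberger's first criterion).
Every S-polynomial of the final basis reduces to 0, so we have a Gröbner basis.
Inter-reduce: drop elements whose leading term is divisible by another's, tail-reduce, and make monic.
Reduced Gröbner basis: {x, y + 1, z + 2}.
Label its elements g_1 = x, g_2 = y + 1, g_3 = z + 2.

Reduce p = -2yz + z^2 - 2z modulo G:
  leading term yz: subtract (-2z)·g_2 from -2yz + z^2 - 2z → z^2
  leading term z^2: subtract (z)·g_3 from z^2 → -2z
  leading term z: subtract (-2)·g_3 from -2z → -1
  leading term 1: no divisor's leading term divides it; move -1 to the remainder.
  normal form = -1.
The normal form is nonzero, so p ∉ I. Since p minus its normal form lies in I, I + (p) = I + (r) where r = -1; decide whether this ideal is the whole ring.
Here r = -1 is a nonzero constant, hence a unit: 1 ∈ I + (p), the Gröbner basis of I + (p) is {1}, and the enlarged system has no common solution — adjoining p is inconsistent.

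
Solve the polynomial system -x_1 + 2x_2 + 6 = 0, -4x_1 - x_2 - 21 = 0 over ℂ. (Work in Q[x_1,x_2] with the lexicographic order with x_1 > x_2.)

{(-4, -5)}

Compute a lex Gröbner basis by Buchberger's algorithm.
f_1 = -x_1 + 2x_2 + 6, LT = x_1.
f_2 = -4x_1 - x_2 - 21, LT = x_1.

S(f_1,f_2): lcm = x_1. S = -9/4x_2 - 45/4.
  reduce S modulo (f_1, f_2):
  remainder -9/4x_2 - 45/4 ≠ 0; add h_3 = -9/4x_2 - 45/4 to the basis.

The other S-polynomials (S(f_1,h_3), S(f_2,h_3)) all reduce to 0 modulo the current basis, so we have a Gröbner basis.
Inter-reduce: drop elements whose leading term is divisible by another's, tail-reduce, and make monic.
Reduced Gröbner basis: {x_1 + 4, x_2 + 5}.

Elimination: the polynomial x_2 + 5 lies in the elimination ideal for x_2, so x_2 ∈ {-5}. For each such x_2, the remaining basis elements (now univariate) give the rest of the solution.
  x_2 = -5: the earlier basis element becomes x_1 + 4 = 0, giving x_1 = -4 — point (-4, -5).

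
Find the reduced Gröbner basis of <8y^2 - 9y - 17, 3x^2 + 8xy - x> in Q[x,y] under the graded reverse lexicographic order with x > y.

G = {x^2 + 8/3xy - 1/3x, y^2 - 9/8y - 17/8}

f_1 = 8y^2 - 9y - 17, LT = y^2.
f_2 = 3x^2 + 8xy - x, LT = x^2.

The S-polynomials (S(f_1,f_2)) all reduce to 0 modulo the current basis, so we have a Gröbner basis.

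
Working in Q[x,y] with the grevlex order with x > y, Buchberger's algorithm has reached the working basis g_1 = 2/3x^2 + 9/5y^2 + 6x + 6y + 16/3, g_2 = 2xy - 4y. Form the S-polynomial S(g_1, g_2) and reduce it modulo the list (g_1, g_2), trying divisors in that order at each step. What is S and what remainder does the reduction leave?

lcm(LM(g_1), LM(g_2)) = x^2y.
S = (lcm/LT(g_1))·g_1 − (lcm/LT(g_2))·g_2 = 27/10y^3 + 11xy + 9y^2 + 8y.
Reduce S modulo (g_1, g_2) in that order:
  leading term y^3: no divisor's leading term divides it; move 27/10y^3 to the remainder.
  leading term xy: subtract (11/2)·g_2 from 11xy + 9y^2 + 8y → 9y^2 + 30y
  leading term y^2: no divisor's leading term divides it; move 9y^2 to the remainder.
  leading term y: no divisor's leading term divides it; move 30y to the remainder.
The remainder 27/10y^3 + 9y^2 + 30y is nonzero, so it would be added as the next basis element.

S(g_1, g_2) = 27/10y^3 + 11xy + 9y^2 + 8y; remainder on division = 27/10y^3 + 9y^2 + 30y.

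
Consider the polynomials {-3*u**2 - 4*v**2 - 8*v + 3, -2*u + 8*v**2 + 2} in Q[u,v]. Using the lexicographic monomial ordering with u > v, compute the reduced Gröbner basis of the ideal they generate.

G = {u - 4*v**2 - 1, v**4 + 7/12*v**2 + 1/6*v}

This is the nonlinear analogue of row-reducing a linear system.

f_1 = -3*u**2 - 4*v**2 - 8*v + 3, LT = u**2.
f_2 = -2*u + 8*v**2 + 2, LT = u.

S(f_1,f_2): lcm = u**2. S = 4*u*v**2 + u + 4/3*v**2 + 8/3*v - 1.
  leading term u*v**2: subtract (-2*v**2)·f_2 from 4*u*v**2 + u + 4/3*v**2 + 8/3*v - 1 → u + 16*v**4 + 16/3*v**2 + 8/3*v - 1
  leading term u: subtract (-1/2)·f_2 from u + 16*v**4 + 16/3*v**2 + 8/3*v - 1 → 16*v**4 + 28/3*v**2 + 8/3*v
  leading term v**4: no divisor's leading term divides it; move 16*v**4 to the remainder.
  leading term v**2: no divisor's leading term divides it; move 28/3*v**2 to the remainder.
  leading term v: no divisor's leading term divides it; move 8/3*v to the remainder.
  remainder 16*v**4 + 28/3*v**2 + 8/3*v ≠ 0; add g_3 = 16*v**4 + 28/3*v**2 + 8/3*v to the basis.

The other S-polynomials (S(f_1,g_3), S(f_2,g_3)) all reduce to 0 modulo the current basis, so we have a Gröbner basis.
Inter-reduce: drop elements whose leading term is divisible by another's, tail-reduce, and make monic.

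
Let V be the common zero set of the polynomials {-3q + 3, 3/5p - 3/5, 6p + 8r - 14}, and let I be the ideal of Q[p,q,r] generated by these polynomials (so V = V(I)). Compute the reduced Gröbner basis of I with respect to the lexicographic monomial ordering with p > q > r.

G = {p - 1, q - 1, r - 1}

f_1 = -3q + 3, LT = q.
f_2 = 3/5p - 3/5, LT = p.
f_3 = 6p + 8r - 14, LT = p.

S(f_1,f_2): leading monomials are coprime, so the S-polynomial reduces to 0 (Buchberger's first criterion).
S(f_1,f_3): leading monomials are coprime, so the S-polynomial reduces to 0 (Buchberger's first criterion).
S(f_2,f_3): lcm = p. S = -4/3r + 4/3.
  leading term r: no divisor's leading term divides it; move -4/3r to the remainder.
  leading term 1: no divisor's leading term divides it; move 4/3 to the remainder.
  remainder -4/3r + 4/3 ≠ 0; add g_4 = -4/3r + 4/3 to the basis.

S(f_1,g_4): leading monomials are coprime, so the S-polynomial reduces to 0 (Buchberger's first criterion).
S(f_2,g_4): leading monomials are coprime, so the S-polynomial reduces to 0 (Buchberger's first criterion).
S(f_3,g_4): leading monomials are coprime, so the S-polynomial reduces to 0 (Buchberger's first criterion).
Every S-polynomial of the final basis reduces to 0, so we have a Gröbner basis.
Inter-reduce: drop elements whose leading term is divisible by another's, tail-reduce, and make monic.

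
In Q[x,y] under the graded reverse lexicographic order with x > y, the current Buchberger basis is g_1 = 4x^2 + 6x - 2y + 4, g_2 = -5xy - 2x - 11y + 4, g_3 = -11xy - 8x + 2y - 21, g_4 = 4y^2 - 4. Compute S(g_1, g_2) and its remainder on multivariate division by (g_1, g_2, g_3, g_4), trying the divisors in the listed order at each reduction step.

lcm(LM(g_1), LM(g_2)) = x^2y.
S = (lcm/LT(g_1))·g_1 − (lcm/LT(g_2))·g_2 = -2/5x^2 - 7/10xy - 1/2y^2 + 4/5x + y.
Reduce S modulo (g_1, g_2, g_3, g_4) in that order:
  leading term x^2: subtract (-1/10)·g_1 from -2/5x^2 - 7/10xy - 1/2y^2 + 4/5x + y → -7/10xy - 1/2y^2 + 7/5x + 4/5y + 2/5
  leading term xy: subtract (7/50)·g_2 from -7/10xy - 1/2y^2 + 7/5x + 4/5y + 2/5 → -1/2y^2 + 42/25x + 117/50y - 4/25
  leading term y^2: subtract (-1/8)·g_4 from -1/2y^2 + 42/25x + 117/50y - 4/25 → 42/25x + 117/50y - 33/50
  leading term x: no divisor's leading term divides it; move 42/25x to the remainder.
  leading term y: no divisor's leading term divides it; move 117/50y to the remainder.
  leading term 1: no divisor's leading term divides it; move -33/50 to the remainder.
The remainder 42/25x + 117/50y - 33/50 is nonzero, so it would be added as the next basis element.
This is the inner loop of Buchberger's algorithm — each nonzero remainder becomes a new basis element.

S(g_1, g_2) = -2/5x^2 - 7/10xy - 1/2y^2 + 4/5x + y; remainder on division = 42/25x + 117/50y - 33/50.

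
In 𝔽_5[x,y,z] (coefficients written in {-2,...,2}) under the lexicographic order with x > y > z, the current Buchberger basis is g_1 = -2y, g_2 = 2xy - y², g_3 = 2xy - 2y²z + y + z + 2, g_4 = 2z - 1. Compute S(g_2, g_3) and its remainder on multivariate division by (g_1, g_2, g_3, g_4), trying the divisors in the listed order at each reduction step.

S(g_2, g_3) = y²z + 2y² + 2y + 2z - 1; remainder on division = 0.

lcm(LM(g_2), LM(g_3)) = xy.
S = (lcm/LT(g_2))·g_2 − (lcm/LT(g_3))·g_3 = y²z + 2y² + 2y + 2z - 1.
Reduce S modulo (g_1, g_2, g_3, g_4) in that order:
  leading term y²z: subtract (2yz)·g_1 from y²z + 2y² + 2y + 2z - 1 → 2y² + 2y + 2z - 1
  leading term y²: subtract (-y)·g_1 from 2y² + 2y + 2z - 1 → 2y + 2z - 1
  leading term y: subtract (-1)·g_1 from 2y + 2z - 1 → 2z - 1
  leading term z: subtract (1)·g_4 from 2z - 1 → 0
The remainder is 0, so this S-polynomial contributes no new basis element.
An S-polynomial is built so that the two leading terms cancel; whether anything survives reduction is exactly the Gröbner-basis criterion.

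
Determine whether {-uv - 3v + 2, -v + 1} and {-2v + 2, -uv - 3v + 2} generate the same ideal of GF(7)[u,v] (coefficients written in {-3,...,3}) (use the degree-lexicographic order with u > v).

Yes, the ideals are equal.

For a fixed monomial order, each ideal has a unique reduced Gröbner basis; comparing bases decides equality.
Buchberger on the first generating set:
f_1 = -uv - 3v + 2, LT = uv.
f_2 = -v + 1, LT = v.

S(f_1,f_2): lcm = uv. S = u + 3v - 2.
  leading term u: no divisor's leading term divides it; move u to the remainder.
  leading term v: subtract (-3)·f_2 from 3v - 2 → 1
  leading term 1: no divisor's leading term divides it; move 1 to the remainder.
  remainder u + 1 ≠ 0; add g_3 = u + 1 to the basis.

The other S-polynomials (S(f_1,g_3), S(f_2,g_3)) all reduce to 0 modulo the current basis, so we have a Gröbner basis.
Inter-reduce: drop elements whose leading term is divisible by another's, tail-reduce, and make monic.
Reduced Gröbner basis: {u + 1, v - 1}.

Buchberger on the second generating set:
h_1 = -2v + 2, LT = v.
h_2 = -uv - 3v + 2, LT = uv.

S(h_1,h_2): lcm = uv. S = -u - 3v + 2.
  leading term u: no divisor's leading term divides it; move -u to the remainder.
  leading term v: subtract (-2)·h_1 from -3v + 2 → -1
  leading term 1: no divisor's leading term divides it; move -1 to the remainder.
  remainder -u - 1 ≠ 0; add k_3 = -u - 1 to the basis.

The other S-polynomials (S(h_1,k_3), S(h_2,k_3)) all reduce to 0 modulo the current basis, so we have a Gröbner basis.
Inter-reduce: drop elements whose leading term is divisible by another's, tail-reduce, and make monic.
Reduced Gröbner basis: {u + 1, v - 1}.

These coincide, so the ideals are equal.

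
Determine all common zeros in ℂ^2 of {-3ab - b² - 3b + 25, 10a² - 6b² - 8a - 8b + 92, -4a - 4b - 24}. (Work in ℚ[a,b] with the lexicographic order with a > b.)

Compute a lex Gröbner basis by Buchberger's algorithm.
f_1 = -3ab - b² - 3b + 25, LT = ab.
f_2 = 10a² - 8a - 6b² - 8b + 92, LT = a².
f_3 = -4a - 4b - 24, LT = a.

S(f_1,f_2): lcm = a²b. S = ⅓ab² + 9/5ab - 25/3a + ⅗b³ + ⅘b² - 46/5b.
  reduce S modulo (f_1, f_2, f_3):
  remainder 22/45b³ - 2/15b² + 1/9b + 65 ≠ 0; add h_4 = 22/45b³ - 2/15b² + 1/9b + 65 to the basis.

S(f_1,f_3): lcm = ab. S = -⅔b² - 5b - 25/3.
  reduce S modulo (f_1, f_2, f_3, h_4):
  remainder -⅔b² - 5b - 25/3 ≠ 0; add h_5 = -⅔b² - 5b - 25/3 to the basis.

S(f_2,f_3): lcm = a². S = -ab - 34/5a - ⅗b² - ⅘b + 46/5.
  reduce S modulo (f_1, f_2, f_3, h_4, h_5):
  remainder 9b + 45 ≠ 0; add h_6 = 9b + 45 to the basis.

The other S-polynomials (S(f_1,h_4), S(f_2,h_4), S(f_3,h_4), S(f_1,h_5), S(f_2,h_5), S(f_3,h_5), S(h_4,h_5), S(f_1,h_6), S(f_2,h_6), S(f_3,h_6), S(h_4,h_6), S(h_5,h_6)) all reduce to 0 modulo the current basis, so we have a Gröbner basis.
Inter-reduce: drop elements whose leading term is divisible by another's, tail-reduce, and make monic.
Reduced Gröbner basis: {a + 1, b + 5}.

The lex basis is triangular: the last element involves only b. Solving b + 5 = 0 gives b ∈ {-5}; substituting each value into the earlier elements determines the remaining variables.
  b = -5: the earlier basis element becomes a + 1 = 0, giving a = -1 — point (-1, -5).

{(-1, -5)}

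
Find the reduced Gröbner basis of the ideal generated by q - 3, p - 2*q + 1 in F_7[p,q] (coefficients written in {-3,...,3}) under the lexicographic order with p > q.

G = {p + 2, q - 3}

f_1 = q - 3, LT = q.
f_2 = p - 2*q + 1, LT = p.

The S-polynomials (S(f_1,f_2)) all reduce to 0 modulo the current basis, so we have a Gröbner basis.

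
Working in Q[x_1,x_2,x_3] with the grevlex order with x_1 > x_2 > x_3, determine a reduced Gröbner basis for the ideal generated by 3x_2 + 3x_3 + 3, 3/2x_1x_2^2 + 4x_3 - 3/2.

f_1 = 3x_2 + 3x_3 + 3, LT = x_2.
f_2 = 3/2x_1x_2^2 + 4x_3 - 3/2, LT = x_1x_2^2.

S(f_1,f_2): lcm = x_1x_2^2. S = x_1x_2x_3 + x_1x_2 - 8/3x_3 + 1.
  leading term x_1x_2x_3: subtract (1/3x_1x_3)·f_1 from x_1x_2x_3 + x_1x_2 - 8/3x_3 + 1 → -x_1x_3^2 + x_1x_2 - x_1x_3 - 8/3x_3 + 1
  leading term x_1x_3^2: no divisor's leading term divides it; move -x_1x_3^2 to the remainder.
  leading term x_1x_2: subtract (1/3x_1)·f_1 from x_1x_2 - x_1x_3 - 8/3x_3 + 1 → -2x_1x_3 - x_1 - 8/3x_3 + 1
  leading term x_1x_3: no divisor's leading term divides it; move -2x_1x_3 to the remainder.
  leading term x_1: no divisor's leading term divides it; move -x_1 to the remainder.
  leading term x_3: no divisor's leading term divides it; move -8/3x_3 to the remainder.
  leading term 1: no divisor's leading term divides it; move 1 to the remainder.
  remainder -x_1x_3^2 - 2x_1x_3 - x_1 - 8/3x_3 + 1 ≠ 0; add g_3 = -x_1x_3^2 - 2x_1x_3 - x_1 - 8/3x_3 + 1 to the basis.

The other S-polynomials (S(f_1,g_3), S(f_2,g_3)) all reduce to 0 modulo the current basis, so we have a Gröbner basis.
Inter-reduce: drop elements whose leading term is divisible by another's, tail-reduce, and make monic.

G = {x_1x_3^2 + 2x_1x_3 + x_1 + 8/3x_3 - 1, x_2 + x_3 + 1}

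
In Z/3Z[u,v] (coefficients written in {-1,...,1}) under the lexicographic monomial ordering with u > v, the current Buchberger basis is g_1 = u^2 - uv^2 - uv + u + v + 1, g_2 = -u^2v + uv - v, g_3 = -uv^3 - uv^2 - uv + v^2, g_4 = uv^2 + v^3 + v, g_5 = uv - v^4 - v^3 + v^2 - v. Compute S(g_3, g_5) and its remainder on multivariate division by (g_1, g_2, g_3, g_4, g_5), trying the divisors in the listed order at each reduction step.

S(g_3, g_5) = uv^2 + uv + v^6 + v^5 - v^4 + v^3 - v^2; remainder on division = v^6 + v^5 + v^3 + v^2.

lcm(LM(g_3), LM(g_5)) = uv^3.
S = (lcm/LT(g_3))·g_3 − (lcm/LT(g_5))·g_5 = uv^2 + uv + v^6 + v^5 - v^4 + v^3 - v^2.
Reduce S modulo (g_1, g_2, g_3, g_4, g_5) in that order:
  leading term uv^2: subtract (1)·g_4 from uv^2 + uv + v^6 + v^5 - v^4 + v^3 - v^2 → uv + v^6 + v^5 - v^4 - v^2 - v
  leading term uv: subtract (1)·g_5 from uv + v^6 + v^5 - v^4 - v^2 - v → v^6 + v^5 + v^3 + v^2
  leading term v^6: no divisor's leading term divides it; move v^6 to the remainder.
  leading term v^5: no divisor's leading term divides it; move v^5 to the remainder.
  leading term v^3: no divisor's leading term divides it; move v^3 to the remainder.
  leading term v^2: no divisor's leading term divides it; move v^2 to the remainder.
The remainder v^6 + v^5 + v^3 + v^2 is nonzero, so it would be added as the next basis element.
This is the inner loop of Buchberger's algorithm — each nonzero remainder becomes a new basis element.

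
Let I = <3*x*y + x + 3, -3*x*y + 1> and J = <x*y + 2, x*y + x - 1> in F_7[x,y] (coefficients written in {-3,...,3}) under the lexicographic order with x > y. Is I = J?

Yes, the ideals are equal.

Since reduced Gröbner bases are canonical representatives of ideals under a given ordering, it suffices to compute and compare them.
Buchberger on the first generating set:
f_1 = 3*x*y + x + 3, LT = x*y.
f_2 = -3*x*y + 1, LT = x*y.

S(f_1,f_2): lcm = x*y. S = -2*x - 1.
  leading term x: no divisor's leading term divides it; move -2*x to the remainder.
  leading term 1: no divisor's leading term divides it; move -1 to the remainder.
  remainder -2*x - 1 ≠ 0; add g_3 = -2*x - 1 to the basis.

S(f_1,g_3): lcm = x*y. S = -2*x + 3*y + 1.
  leading term x: subtract (1)·g_3 from -2*x + 3*y + 1 → 3*y + 2
  leading term y: no divisor's leading term divides it; move 3*y to the remainder.
  leading term 1: no divisor's leading term divides it; move 2 to the remainder.
  remainder 3*y + 2 ≠ 0; add g_4 = 3*y + 2 to the basis.

The other S-polynomials (S(f_2,g_3), S(f_1,g_4), S(f_2,g_4), S(g_3,g_4)) all reduce to 0 modulo the current basis, so we have a Gröbner basis.
Inter-reduce: drop elements whose leading term is divisible by another's, tail-reduce, and make monic.
Reduced Gröbner basis: {x - 3, y + 3}.

Buchberger on the second generating set:
h_1 = x*y + 2, LT = x*y.
h_2 = x*y + x - 1, LT = x*y.

S(h_1,h_2): lcm = x*y. S = -x + 3.
  leading term x: no divisor's leading term divides it; move -x to the remainder.
  leading term 1: no divisor's leading term divides it; move 3 to the remainder.
  remainder -x + 3 ≠ 0; add k_3 = -x + 3 to the basis.

S(h_1,k_3): lcm = x*y. S = 3*y + 2.
  leading term y: no divisor's leading term divides it; move 3*y to the remainder.
  leading term 1: no divisor's leading term divides it; move 2 to the remainder.
  remainder 3*y + 2 ≠ 0; add k_4 = 3*y + 2 to the basis.

The other S-polynomials (S(h_2,k_3), S(h_1,k_4), S(h_2,k_4), S(k_3,k_4)) all reduce to 0 modulo the current basis, so we have a Gröbner basis.
Inter-reduce: drop elements whose leading term is divisible by another's, tail-reduce, and make monic.
Reduced Gröbner basis: {x - 3, y + 3}.

The two bases agree; hence the ideals are identical.
The choice of monomial ordering does not affect the verdict — as long as both bases are computed under the same ordering, their equality decides ideal equality.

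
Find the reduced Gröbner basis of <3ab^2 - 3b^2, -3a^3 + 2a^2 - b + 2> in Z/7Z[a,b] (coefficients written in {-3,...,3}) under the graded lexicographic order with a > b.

G = {a^3 - 3a^2 - 2b - 3, ab^2 - b^2, b^3 - b^2}

f_1 = 3ab^2 - 3b^2, LT = ab^2.
f_2 = -3a^3 + 2a^2 - b + 2, LT = a^3.

S(f_1,f_2): lcm = a^3b^2. S = 2a^2b^2 + 2b^3 + 3b^2.
  reduce S modulo (f_1, f_2):
  remainder 2b^3 - 2b^2 ≠ 0; add g_3 = 2b^3 - 2b^2 to the basis.

The other S-polynomials (S(f_1,g_3), S(f_2,g_3)) all reduce to 0 modulo the current basis, so we have a Gröbner basis.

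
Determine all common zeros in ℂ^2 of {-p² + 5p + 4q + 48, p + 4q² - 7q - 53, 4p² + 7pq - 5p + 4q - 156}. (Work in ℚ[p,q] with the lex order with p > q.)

Compute a lex Gröbner basis by Buchberger's algorithm.
f_1 = -p² + 5p + 4q + 48, LT = p².
f_2 = p + 4q² - 7q - 53, LT = p.
f_3 = 4p² + 7pq - 5p + 4q - 156, LT = p².

S(f_1,f_2): lcm = p². S = -4pq² + 7pq + 48p - 4q - 48.
  leading term pq²: subtract (-4q²)·f_2 from -4pq² + 7pq + 48p - 4q - 48 → 7pq + 48p + 16q⁴ - 28q³ - 212q² - 4q - 48
  leading term pq: subtract (7q)·f_2 from 7pq + 48p + 16q⁴ - 28q³ - 212q² - 4q - 48 → 48p + 16q⁴ - 56q³ - 163q² + 367q - 48
  leading term p: subtract (48)·f_2 from 48p + 16q⁴ - 56q³ - 163q² + 367q - 48 → 16q⁴ - 56q³ - 355q² + 703q + 2496
  leading term q⁴: no divisor's leading term divides it; move 16q⁴ to the remainder.
  leading term q³: no divisor's leading term divides it; move -56q³ to the remainder.
  leading term q²: no divisor's leading term divides it; move -355q² to the remainder.
  leading term q: no divisor's leading term divides it; move 703q to the remainder.
  leading term 1: no divisor's leading term divides it; move 2496 to the remainder.
  remainder 16q⁴ - 56q³ - 355q² + 703q + 2496 ≠ 0; add h_4 = 16q⁴ - 56q³ - 355q² + 703q + 2496 to the basis.

S(f_1,f_3): lcm = p². S = -7/4pq - 15/4p - 5q - 9.
  leading term pq: subtract (-7/4q)·f_2 from -7/4pq - 15/4p - 5q - 9 → -15/4p + 7q³ - 49/4q² - 391/4q - 9
  leading term p: subtract (-15/4)·f_2 from -15/4p + 7q³ - 49/4q² - 391/4q - 9 → 7q³ + 11/4q² - 124q - 831/4
  leading term q³: no divisor's leading term divides it; move 7q³ to the remainder.
  leading term q²: no divisor's leading term divides it; move 11/4q² to the remainder.
  leading term q: no divisor's leading term divides it; move -124q to the remainder.
  leading term 1: no divisor's leading term divides it; move -831/4 to the remainder.
  remainder 7q³ + 11/4q² - 124q - 831/4 ≠ 0; add h_5 = 7q³ + 11/4q² - 124q - 831/4 to the basis.

S(f_2,f_3): lcm = p². S = 4pq² - 35/4pq - 207/4p - q + 39.
  leading term pq²: subtract (4q²)·f_2 from 4pq² - 35/4pq - 207/4p - q + 39 → -35/4pq - 207/4p - 16q⁴ + 28q³ + 212q² - q + 39
  leading term pq: subtract (-35/4q)·f_2 from -35/4pq - 207/4p - 16q⁴ + 28q³ + 212q² - q + 39 → -207/4p - 16q⁴ + 63q³ + 603/4q² - 1859/4q + 39
  leading term p: subtract (-207/4)·f_2 from -207/4p - 16q⁴ + 63q³ + 603/4q² - 1859/4q + 39 → -16q⁴ + 63q³ + 1431/4q² - 827q - 10815/4
  leading term q⁴: subtract (-1)·h_4 from -16q⁴ + 63q³ + 1431/4q² - 827q - 10815/4 → 7q³ + 11/4q² - 124q - 831/4
  leading term q³: subtract (1)·h_5 from 7q³ + 11/4q² - 124q - 831/4 → 0
  remainder 0.

S(f_1,h_4): leading monomials are coprime, so the S-polynomial reduces to 0 (Buchberger's first criterion).
S(f_2,h_4): leading monomials are coprime, so the S-polynomial reduces to 0 (Buchberger's first criterion).
S(f_3,h_4): leading monomials are coprime, so the S-polynomial reduces to 0 (Buchberger's first criterion).
S(f_1,h_5): leading monomials are coprime, so the S-polynomial reduces to 0 (Buchberger's first criterion).
S(f_2,h_5): leading monomials are coprime, so the S-polynomial reduces to 0 (Buchberger's first criterion).
S(f_3,h_5): leading monomials are coprime, so the S-polynomial reduces to 0 (Buchberger's first criterion).
S(h_4,h_5): lcm = q⁴. S = -109/28q³ - 501/112q² + 8245/112q + 156.
  leading term q³: subtract (-109/196)·h_5 from -109/28q³ - 501/112q² + 8245/112q + 156 → -577/196q² + 3651/784q + 31725/784
  leading term q²: no divisor's leading term divides it; move -577/196q² to the remainder.
  leading term q: no divisor's leading term divides it; move 3651/784q to the remainder.
  leading term 1: no divisor's leading term divides it; move 31725/784 to the remainder.
  remainder -577/196q² + 3651/784q + 31725/784 ≠ 0; add h_6 = -577/196q² + 3651/784q + 31725/784 to the basis.

S(f_1,h_6): leading monomials are coprime, so the S-polynomial reduces to 0 (Buchberger's first criterion).
S(f_2,h_6): leading monomials are coprime, so the S-polynomial reduces to 0 (Buchberger's first criterion).
S(f_3,h_6): leading monomials are coprime, so the S-polynomial reduces to 0 (Buchberger's first criterion).
S(h_4,h_6): lcm = q⁴. S = -4427/2308q³ - 77935/9232q² + 703/16q + 156.
  leading term q³: subtract (-4427/16156)·h_5 from -4427/2308q³ - 77935/9232q² + 703/16q + 156 → -31053/4039q² + 643625/64624q + 6402507/64624
  leading term q²: subtract (869484/332929)·h_6 from -31053/4039q² + 643625/64624q + 6402507/64624 → -11732341/5326864q - 35197023/5326864
  leading term q: no divisor's leading term divides it; move -11732341/5326864q to the remainder.
  leading term 1: no divisor's leading term divides it; move -35197023/5326864 to the remainder.
  remainder -11732341/5326864q - 35197023/5326864 ≠ 0; add h_7 = -11732341/5326864q - 35197023/5326864 to the basis.

S(h_5,h_6): lcm = q³. S = 7976/4039q² - 64117/16156q - 831/28.
  leading term q²: subtract (-223328/332929)·h_6 from 7976/4039q² - 64117/16156q - 831/28 → -1125019/1331716q - 3375057/1331716
  leading term q: subtract (28/73)·h_7 from -1125019/1331716q - 3375057/1331716 → 0
  remainder 0.

S(f_1,h_7): leading monomials are coprime, so the S-polynomial reduces to 0 (Buchberger's first criterion).
S(f_2,h_7): leading monomials are coprime, so the S-polynomial reduces to 0 (Buchberger's first criterion).
S(f_3,h_7): leading monomials are coprime, so the S-polynomial reduces to 0 (Buchberger's first criterion).
S(h_4,h_7): lcm = q⁴. S = -13/2q³ - 355/16q² + 703/16q + 156.
  leading term q³: subtract (-13/14)·h_5 from -13/2q³ - 355/16q² + 703/16q + 156 → -2199/112q² - 7975/112q - 2067/56
  leading term q²: subtract (15393/2308)·h_6 from -2199/112q² - 7975/112q - 2067/56 → -3776407/36928q - 11329221/36928
  leading term q: subtract (2178986839/46929364)·h_7 from -3776407/36928q - 11329221/36928 → 0
  remainder 0.

S(h_5,h_7): lcm = q³. S = -73/28q² - 124/7q - 831/28.
  leading term q²: subtract (511/577)·h_6 from -73/28q² - 124/7q - 831/28 → -201613/9232q - 604839/9232
  leading term q: subtract (116330701/11732341)·h_7 from -201613/9232q - 604839/9232 → 0
  remainder 0.

S(h_6,h_7): lcm = q². S = -10575/2308q - 31725/2308.
  leading term q: subtract (24407100/11732341)·h_7 from -10575/2308q - 31725/2308 → 0
  remainder 0.

Every S-polynomial of the final basis reduces to 0, so we have a Gröbner basis.
Inter-reduce: drop elements whose leading term is divisible by another's, tail-reduce, and make monic.
Reduced Gröbner basis: {p + 4, q + 3}.

The lex basis is triangular: the last element involves only q. Solving q + 3 = 0 gives q ∈ {-3}; substituting each value into the earlier elements determines the remaining variables.
  q = -3: the earlier basis element becomes p + 4 = 0, giving p = -4 — point (-4, -3).
A lex Gröbner basis triangularizes the system, enabling back-substitution.

{(-4, -3)}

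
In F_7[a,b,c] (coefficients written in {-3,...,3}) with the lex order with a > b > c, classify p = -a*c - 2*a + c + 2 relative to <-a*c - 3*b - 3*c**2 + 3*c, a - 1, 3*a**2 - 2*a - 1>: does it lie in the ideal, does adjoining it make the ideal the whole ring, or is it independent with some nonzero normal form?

-a*c - 2*a + c + 2 lies in I (it reduces to 0).

First compute the reduced Gröbner basis of I by Buchberger's algorithm.
f_1 = -a*c - 3*b - 3*c**2 + 3*c, LT = a*c.
f_2 = a - 1, LT = a.
f_3 = 3*a**2 - 2*a - 1, LT = a**2.

S(f_1,f_2): lcm = a*c. S = 3*b + 3*c**2 - 2*c.
  leading term b: no divisor's leading term divides it; move 3*b to the remainder.
  leading term c**2: no divisor's leading term divides it; move 3*c**2 to the remainder.
  leading term c: no divisor's leading term divides it; move -2*c to the remainder.
  remainder 3*b + 3*c**2 - 2*c ≠ 0; add h_4 = 3*b + 3*c**2 - 2*c to the basis.

The other S-polynomials (S(f_1,f_3), S(f_2,f_3), S(f_1,h_4), S(f_2,h_4), S(f_3,h_4)) all reduce to 0 modulo the current basis, so we have a Gröbner basis.
Inter-reduce: drop elements whose leading term is divisible by another's, tail-reduce, and make monic.
Reduced Gröbner basis: {a - 1, b + c**2 - 3*c}.
Label its elements g_1 = a - 1, g_2 = b + c**2 - 3*c.

Reduce p = -a*c - 2*a + c + 2 modulo G:
  leading term a*c: subtract (-c)·g_1 from -a*c - 2*a + c + 2 → -2*a + 2
  leading term a: subtract (-2)·g_1 from -2*a + 2 → 0
  normal form = 0.
Since the normal form is 0, p ∈ I.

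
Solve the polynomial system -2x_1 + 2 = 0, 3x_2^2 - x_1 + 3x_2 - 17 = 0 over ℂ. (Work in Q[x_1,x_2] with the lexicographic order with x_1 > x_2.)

{(1, -3), (1, 2)}

Compute a lex Gröbner basis by Buchberger's algorithm.
f_1 = -2x_1 + 2, LT = x_1.
f_2 = -x_1 + 3x_2^2 + 3x_2 - 17, LT = x_1.

S(f_1,f_2): lcm = x_1. S = 3x_2^2 + 3x_2 - 18.
  leading term x_2^2: no divisor's leading term divides it; move 3x_2^2 to the remainder.
  leading term x_2: no divisor's leading term divides it; move 3x_2 to the remainder.
  leading term 1: no divisor's leading term divides it; move -18 to the remainder.
  remainder 3x_2^2 + 3x_2 - 18 ≠ 0; add h_3 = 3x_2^2 + 3x_2 - 18 to the basis.

The other S-polynomials (S(f_1,h_3), S(f_2,h_3)) all reduce to 0 modulo the current basis, so we have a Gröbner basis.
Inter-reduce: drop elements whose leading term is divisible by another's, tail-reduce, and make monic.
Reduced Gröbner basis: {x_1 - 1, x_2^2 + x_2 - 6}.

Elimination: the polynomial x_2^2 + x_2 - 6 lies in the elimination ideal for x_2, so x_2 ∈ {-3, 2}. For each such x_2, the remaining basis elements (now univariate) give the rest of the solution.
  x_2 = -3: the earlier basis element becomes x_1 - 1 = 0, giving x_1 = 1 — point (1, -3).
  x_2 = 2: the earlier basis element becomes x_1 - 1 = 0, giving x_1 = 1 — point (1, 2).
Check: every point annihilates each of the original generators.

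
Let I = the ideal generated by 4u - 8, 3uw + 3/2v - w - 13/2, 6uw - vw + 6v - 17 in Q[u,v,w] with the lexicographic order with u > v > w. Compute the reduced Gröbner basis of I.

f_1 = 4u - 8, LT = u.
f_2 = 3uw + 3/2v - w - 13/2, LT = uw.
f_3 = 6uw - vw + 6v - 17, LT = uw.

S(f_1,f_2): lcm = uw. S = -1/2v - 5/3w + 13/6.
  reduce S modulo (f_1, f_2, f_3):
  remainder -1/2v - 5/3w + 13/6 ≠ 0; add g_4 = -1/2v - 5/3w + 13/6 to the basis.

S(f_1,f_3): lcm = uw. S = 1/6vw - v - 2w + 17/6.
  reduce S modulo (f_1, f_2, f_3, g_4):
  remainder -5/9w^2 + 37/18w - 3/2 ≠ 0; add g_5 = -5/9w^2 + 37/18w - 3/2 to the basis.

The other S-polynomials (S(f_2,f_3), S(f_1,g_4), S(f_2,g_4), S(f_3,g_4), S(f_1,g_5), S(f_2,g_5), S(f_3,g_5), S(g_4,g_5)) all reduce to 0 modulo the current basis, so we have a Gröbner basis.
Inter-reduce: drop elements whose leading term is divisible by another's, tail-reduce, and make monic.

G = {u - 2, v + 10/3w - 13/3, w^2 - 37/10w + 27/10}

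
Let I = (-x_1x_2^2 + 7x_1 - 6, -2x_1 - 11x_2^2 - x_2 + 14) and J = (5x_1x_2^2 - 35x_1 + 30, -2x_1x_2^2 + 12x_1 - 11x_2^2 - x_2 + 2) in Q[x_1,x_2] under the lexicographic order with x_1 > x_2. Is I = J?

For a fixed monomial order, each ideal has a unique reduced Gröbner basis; comparing bases decides equality.
Buchberger on the first generating set:
f_1 = -x_1x_2^2 + 7x_1 - 6, LT = x_1x_2^2.
f_2 = -2x_1 - 11x_2^2 - x_2 + 14, LT = x_1.

S(f_1,f_2): lcm = x_1x_2^2. S = -7x_1 - 11/2x_2^4 - 1/2x_2^3 + 7x_2^2 + 6.
  leading term x_1: subtract (7/2)·f_2 from -7x_1 - 11/2x_2^4 - 1/2x_2^3 + 7x_2^2 + 6 → -11/2x_2^4 - 1/2x_2^3 + 91/2x_2^2 + 7/2x_2 - 43
  leading term x_2^4: no divisor's leading term divides it; move -11/2x_2^4 to the remainder.
  leading term x_2^3: no divisor's leading term divides it; move -1/2x_2^3 to the remainder.
  leading term x_2^2: no divisor's leading term divides it; move 91/2x_2^2 to the remainder.
  leading term x_2: no divisor's leading term divides it; move 7/2x_2 to the remainder.
  leading term 1: no divisor's leading term divides it; move -43 to the remainder.
  remainder -11/2x_2^4 - 1/2x_2^3 + 91/2x_2^2 + 7/2x_2 - 43 ≠ 0; add g_3 = -11/2x_2^4 - 1/2x_2^3 + 91/2x_2^2 + 7/2x_2 - 43 to the basis.

The other S-polynomials (S(f_1,g_3), S(f_2,g_3)) all reduce to 0 modulo the current basis, so we have a Gröbner basis.
Inter-reduce: drop elements whose leading term is divisible by another's, tail-reduce, and make monic.
Reduced Gröbner basis: {x_1 + 11/2x_2^2 + 1/2x_2 - 7, x_2^4 + 1/11x_2^3 - 91/11x_2^2 - 7/11x_2 + 86/11}.

Buchberger on the second generating set:
h_1 = 5x_1x_2^2 - 35x_1 + 30, LT = x_1x_2^2.
h_2 = -2x_1x_2^2 + 12x_1 - 11x_2^2 - x_2 + 2, LT = x_1x_2^2.

S(h_1,h_2): lcm = x_1x_2^2. S = -x_1 - 11/2x_2^2 - 1/2x_2 + 7.
  leading term x_1: no divisor's leading term divides it; move -x_1 to the remainder.
  leading term x_2^2: no divisor's leading term divides it; move -11/2x_2^2 to the remainder.
  leading term x_2: no divisor's leading term divides it; move -1/2x_2 to the remainder.
  leading term 1: no divisor's leading term divides it; move 7 to the remainder.
  remainder -x_1 - 11/2x_2^2 - 1/2x_2 + 7 ≠ 0; add k_3 = -x_1 - 11/2x_2^2 - 1/2x_2 + 7 to the basis.

S(h_1,k_3): lcm = x_1x_2^2. S = -7x_1 - 11/2x_2^4 - 1/2x_2^3 + 7x_2^2 + 6.
  leading term x_1: subtract (7)·k_3 from -7x_1 - 11/2x_2^4 - 1/2x_2^3 + 7x_2^2 + 6 → -11/2x_2^4 - 1/2x_2^3 + 91/2x_2^2 + 7/2x_2 - 43
  leading term x_2^4: no divisor's leading term divides it; move -11/2x_2^4 to the remainder.
  leading term x_2^3: no divisor's leading term divides it; move -1/2x_2^3 to the remainder.
  leading term x_2^2: no divisor's leading term divides it; move 91/2x_2^2 to the remainder.
  leading term x_2: no divisor's leading term divides it; move 7/2x_2 to the remainder.
  leading term 1: no divisor's leading term divides it; move -43 to the remainder.
  remainder -11/2x_2^4 - 1/2x_2^3 + 91/2x_2^2 + 7/2x_2 - 43 ≠ 0; add k_4 = -11/2x_2^4 - 1/2x_2^3 + 91/2x_2^2 + 7/2x_2 - 43 to the basis.

The other S-polynomials (S(h_2,k_3), S(h_1,k_4), S(h_2,k_4), S(k_3,k_4)) all reduce to 0 modulo the current basis, so we have a Gröbner basis.
Inter-reduce: drop elements whose leading term is divisible by another's, tail-reduce, and make monic.
Reduced Gröbner basis: {x_1 + 11/2x_2^2 + 1/2x_2 - 7, x_2^4 + 1/11x_2^3 - 91/11x_2^2 - 7/11x_2 + 86/11}.

These coincide, so the ideals are equal.

Yes, the ideals are equal.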